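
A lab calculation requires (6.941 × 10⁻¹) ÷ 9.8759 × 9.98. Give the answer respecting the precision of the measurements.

(6.941 × 10⁻¹) ÷ 9.8759 × 9.98 = 0.701416377242…
Multiplication/division keeps the fewest significant figures: 6.941 × 10⁻¹ → 4 s.f., 9.8759 → 5 s.f., 9.98 → 3 s.f.; limit is 3.
Rounded to 3 significant figures: 0.701.

0.701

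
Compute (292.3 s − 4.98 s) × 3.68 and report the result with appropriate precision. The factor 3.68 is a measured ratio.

292.3 s − 4.98 s = 287.32 s; the difference is limited to 1 decimal place (4 s.f.).
Carrying full precision, 287.32 × 3.68 = 1057.3376 s; 3.68 has 3 s.f., so the result keeps min(4, 3) = 3 s.f.
Rounded to 3 significant figures: 1.06 × 10^3 s.

1.06 × 10^3 s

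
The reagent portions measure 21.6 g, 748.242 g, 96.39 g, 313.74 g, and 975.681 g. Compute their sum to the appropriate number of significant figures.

2155.7 g

21.6 g + 748.242 g + 96.39 g + 313.74 g + 975.681 g = 2155.653 g.
Addition/subtraction keeps the fewest decimal places: 21.6 → 1 decimal place, 748.242 → 3 decimal places, 96.39 → 2 decimal places, 313.74 → 2 decimal places, 975.681 → 3 decimal places; limit is 1.
Rounded to 1 decimal place: 2155.7 g.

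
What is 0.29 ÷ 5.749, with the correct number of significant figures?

0.050

0.29 ÷ 5.749 = 0.0504435554009…
Multiplication/division keeps the fewest significant figures: 0.29 → 2 s.f., 5.749 → 4 s.f.; limit is 2.
Rounded to 2 significant figures: 0.050.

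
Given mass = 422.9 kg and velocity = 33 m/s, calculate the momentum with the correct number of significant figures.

1.4 × 10⁴ kg·m/s

momentum = 422.9 kg × 33 m/s = 13955.7 kg·m/s.
422.9 has 4 significant figures; 33 has 2.
Division/multiplication keeps the fewest: 2 significant figures.
Rounded: 1.4 × 10⁴ kg·m/s.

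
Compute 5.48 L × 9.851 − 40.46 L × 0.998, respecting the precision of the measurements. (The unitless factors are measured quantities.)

13.6 L

5.48 × 9.851 = 53.98348 → 54.0 L (3 s.f., last digit at the 10^-1 place).
40.46 × 0.998 = 40.37908 → 40.4 L (3 s.f., last digit at the 10^-1 place).
Difference: 13.6044 L; keep the coarser place, 10^-1.
Result: 13.6 L.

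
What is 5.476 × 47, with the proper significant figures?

2.6 × 10^2

5.476 × 47 = 257.372
Multiplication/division keeps the fewest significant figures: 5.476 → 4 s.f., 47 → 2 s.f.; limit is 2.
Rounded to 2 significant figures: 2.6 × 10^2.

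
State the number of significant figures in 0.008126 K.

4

0.008126: leading zeros are not significant.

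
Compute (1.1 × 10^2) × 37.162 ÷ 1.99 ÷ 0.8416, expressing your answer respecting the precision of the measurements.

(1.1 × 10^2) × 37.162 ÷ 1.99 ÷ 0.8416 = 2440.8043067…
Multiplication/division keeps the fewest significant figures: 1.1 × 10^2 → 2 s.f., 37.162 → 5 s.f., 1.99 → 3 s.f., 0.8416 → 4 s.f.; limit is 2.
Rounded to 2 significant figures: 2.4 × 10^3.

2.4 × 10^3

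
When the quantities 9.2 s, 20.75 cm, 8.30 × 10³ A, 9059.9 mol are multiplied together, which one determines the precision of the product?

9.2 s → 2 s.f.; 20.75 cm → 4 s.f.; 8.30 × 10³ A → 3 s.f.; 9059.9 mol → 5 s.f.
The fewest is 2 significant figures, from 9.2 s.

9.2 s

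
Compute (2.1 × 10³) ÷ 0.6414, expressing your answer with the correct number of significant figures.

3.3 × 10³

(2.1 × 10³) ÷ 0.6414 = 3274.08793265…
Multiplication/division keeps the fewest significant figures: 2.1 × 10³ → 2 s.f., 0.6414 → 4 s.f.; limit is 2.
Rounded to 2 significant figures: 3.3 × 10³.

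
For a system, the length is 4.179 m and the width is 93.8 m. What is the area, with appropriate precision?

area = 4.179 m × 93.8 m = 391.9902 m².
4.179 has 4 significant figures; 93.8 has 3.
Division/multiplication keeps the fewest: 3 significant figures.
Rounded: 392 m².

392 m²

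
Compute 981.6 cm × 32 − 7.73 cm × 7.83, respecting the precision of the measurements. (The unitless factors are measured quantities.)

981.6 × 32 = 31411.2 → 3.1 × 10^4 cm (2 s.f., last digit at the 10^3 place).
7.73 × 7.83 = 60.5259 → 60.5 cm (3 s.f., last digit at the 10^-1 place).
Difference: 31350.6741 cm; keep the coarser place, 10^3.
Result: 3.1 × 10^4 cm.

3.1 × 10^4 cm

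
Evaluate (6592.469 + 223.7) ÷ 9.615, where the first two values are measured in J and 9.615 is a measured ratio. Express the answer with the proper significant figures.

6592.469 J + 223.7 J = 6816.169 J; the sum is limited to 1 decimal place (5 s.f.).
Carrying full precision, 6816.169 ÷ 9.615 = 708.909932397… J; 9.615 has 4 s.f., so the result keeps min(5, 4) = 4 s.f.
Rounded to 4 significant figures: 708.9 J.

708.9 J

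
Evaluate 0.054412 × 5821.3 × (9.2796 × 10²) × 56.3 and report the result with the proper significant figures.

1.65 × 10⁷

0.054412 × 5821.3 × (9.2796 × 10²) × 56.3 = 16548259.4624…
Multiplication/division keeps the fewest significant figures: 0.054412 → 5 s.f., 5821.3 → 5 s.f., 9.2796 × 10² → 5 s.f., 56.3 → 3 s.f.; limit is 3.
Rounded to 3 significant figures: 1.65 × 10⁷.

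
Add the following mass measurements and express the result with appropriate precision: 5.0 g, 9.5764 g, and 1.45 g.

16.0 g

5.0 g + 9.5764 g + 1.45 g = 16.0264 g.
Addition/subtraction keeps the fewest decimal places: 5.0 → 1 decimal place, 9.5764 → 4 decimal places, 1.45 → 2 decimal places; limit is 1.
Rounded to 1 decimal place: 16.0 g.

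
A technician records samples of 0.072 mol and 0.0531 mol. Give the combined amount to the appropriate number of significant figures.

0.072 mol + 0.0531 mol = 0.1251 mol.
Addition/subtraction keeps the fewest decimal places: 0.072 → 3 decimal places, 0.0531 → 4 decimal places; limit is 3.
Rounded to 3 decimal places: 0.125 mol.

0.125 mol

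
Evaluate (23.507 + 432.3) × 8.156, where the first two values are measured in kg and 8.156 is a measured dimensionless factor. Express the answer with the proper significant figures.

3718 kg

23.507 kg + 432.3 kg = 455.807 kg; the sum is limited to 1 decimal place (4 s.f.).
Carrying full precision, 455.807 × 8.156 = 3717.561892 kg; 8.156 has 4 s.f., so the result keeps min(4, 4) = 4 s.f.
Rounded to 4 significant figures: 3718 kg.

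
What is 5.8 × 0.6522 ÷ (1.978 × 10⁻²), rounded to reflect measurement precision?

5.8 × 0.6522 ÷ (1.978 × 10⁻²) = 191.241658241…
Multiplication/division keeps the fewest significant figures: 5.8 → 2 s.f., 0.6522 → 4 s.f., 1.978 × 10⁻² → 4 s.f.; limit is 2.
Rounded to 2 significant figures: 1.9 × 10².

1.9 × 10²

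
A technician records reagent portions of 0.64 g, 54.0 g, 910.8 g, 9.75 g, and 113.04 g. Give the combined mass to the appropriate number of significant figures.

1088.2 g

0.64 g + 54.0 g + 910.8 g + 9.75 g + 113.04 g = 1088.23 g.
Addition/subtraction keeps the fewest decimal places: 0.64 → 2 decimal places, 54.0 → 1 decimal place, 910.8 → 1 decimal place, 9.75 → 2 decimal places, 113.04 → 2 decimal places; limit is 1.
Rounded to 1 decimal place: 1088.2 g.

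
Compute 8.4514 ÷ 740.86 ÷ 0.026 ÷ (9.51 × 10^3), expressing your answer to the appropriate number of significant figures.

8.4514 ÷ 740.86 ÷ 0.026 ÷ (9.51 × 10^3) = 0.0000461358625896…
Multiplication/division keeps the fewest significant figures: 8.4514 → 5 s.f., 740.86 → 5 s.f., 0.026 → 2 s.f., 9.51 × 10^3 → 3 s.f.; limit is 2.
Rounded to 2 significant figures: 4.6 × 10^-5.

4.6 × 10^-5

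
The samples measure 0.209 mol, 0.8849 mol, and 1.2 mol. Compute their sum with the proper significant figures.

2.3 mol

0.209 mol + 0.8849 mol + 1.2 mol = 2.2939 mol.
Addition/subtraction keeps the fewest decimal places: 0.209 → 3 decimal places, 0.8849 → 4 decimal places, 1.2 → 1 decimal place; limit is 1.
Rounded to 1 decimal place: 2.3 mol.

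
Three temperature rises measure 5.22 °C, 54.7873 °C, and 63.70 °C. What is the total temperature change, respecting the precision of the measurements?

123.71 °C

5.22 °C + 54.7873 °C + 63.70 °C = 123.7073 °C.
Addition/subtraction keeps the fewest decimal places: 5.22 → 2 decimal places, 54.7873 → 4 decimal places, 63.70 → 2 decimal places; limit is 2.
Rounded to 2 decimal places: 123.71 °C.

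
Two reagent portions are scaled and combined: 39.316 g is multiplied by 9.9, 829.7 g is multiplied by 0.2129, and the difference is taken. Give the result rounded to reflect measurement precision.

39.316 × 9.9 = 389.2284 → 3.9 × 10^2 g (2 s.f., last digit at the 10^1 place).
829.7 × 0.2129 = 176.64313 → 176.6 g (4 s.f., last digit at the 10^-1 place).
Difference: 212.58527 g; keep the coarser place, 10^1.
Result: 2.1 × 10^2 g.

2.1 × 10^2 g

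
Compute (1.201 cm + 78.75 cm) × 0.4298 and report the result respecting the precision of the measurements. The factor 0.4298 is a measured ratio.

1.201 cm + 78.75 cm = 79.951 cm; the sum is limited to 2 decimal places (4 s.f.).
Carrying full precision, 79.951 × 0.4298 = 34.3629398 cm; 0.4298 has 4 s.f., so the result keeps min(4, 4) = 4 s.f.
Rounded to 4 significant figures: 34.36 cm.

34.36 cm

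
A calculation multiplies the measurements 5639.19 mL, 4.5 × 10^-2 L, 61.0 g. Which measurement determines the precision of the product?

5639.19 mL → 6 s.f.; 4.5 × 10^-2 L → 2 s.f.; 61.0 g → 3 s.f.
The fewest is 2 significant figures, from 4.5 × 10^-2 L.

4.5 × 10^-2 L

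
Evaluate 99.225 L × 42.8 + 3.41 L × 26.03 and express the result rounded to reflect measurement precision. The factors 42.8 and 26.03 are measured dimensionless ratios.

99.225 × 42.8 = 4246.83 → 4.25 × 10³ L (3 s.f., last digit at the 10^1 place).
3.41 × 26.03 = 88.7623 → 88.8 L (3 s.f., last digit at the 10^-1 place).
Sum: 4335.5923 L; keep the coarser place, 10^1.
Result: 4.34 × 10³ L.

4.34 × 10³ L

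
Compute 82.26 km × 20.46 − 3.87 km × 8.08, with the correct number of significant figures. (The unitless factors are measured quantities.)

1652 km

82.26 × 20.46 = 1683.0396 → 1683 km (4 s.f., last digit at the 10^0 place).
3.87 × 8.08 = 31.2696 → 31.3 km (3 s.f., last digit at the 10^-1 place).
Difference: 1651.77 km; keep the coarser place, 10^0.
Result: 1652 km.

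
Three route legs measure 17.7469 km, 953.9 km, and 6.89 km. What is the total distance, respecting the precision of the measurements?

978.5 km

17.7469 km + 953.9 km + 6.89 km = 978.5369 km.
Addition/subtraction keeps the fewest decimal places: 17.7469 → 4 decimal places, 953.9 → 1 decimal place, 6.89 → 2 decimal places; limit is 1.
Rounded to 1 decimal place: 978.5 km.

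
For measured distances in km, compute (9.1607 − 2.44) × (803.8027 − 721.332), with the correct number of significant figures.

554 km²

9.1607 − 2.44 = 6.7207, limited to 2 d.p. → 3 s.f.; 803.8027 − 721.332 = 82.4707, limited to 3 d.p. → 5 s.f.
Carrying full precision, 6.7207 × 82.4707 = 554.26083349; keep min(3, 5) = 3 s.f.
Rounded to 3 significant figures: 554 km².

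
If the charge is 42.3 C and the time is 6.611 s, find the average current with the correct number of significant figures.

average current = 42.3 C ÷ 6.611 s = 6.39842686432… A.
42.3 has 3 significant figures; 6.611 has 4.
Division/multiplication keeps the fewest: 3 significant figures.
Rounded: 6.40 A.

6.40 A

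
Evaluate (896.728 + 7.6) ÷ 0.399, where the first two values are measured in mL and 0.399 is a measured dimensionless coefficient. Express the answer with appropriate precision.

896.728 mL + 7.6 mL = 904.328 mL; the sum is limited to 1 decimal place (4 s.f.).
Carrying full precision, 904.328 ÷ 0.399 = 2266.48621554… mL; 0.399 has 3 s.f., so the result keeps min(4, 3) = 3 s.f.
Rounded to 3 significant figures: 2.27 × 10³ mL.

2.27 × 10³ mL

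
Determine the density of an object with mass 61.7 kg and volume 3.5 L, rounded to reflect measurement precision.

density = 61.7 kg ÷ 3.5 L = 17.6285714286… kg/L.
61.7 has 3 significant figures; 3.5 has 2.
Division/multiplication keeps the fewest: 2 significant figures.
Rounded: 18 kg/L.

18 kg/L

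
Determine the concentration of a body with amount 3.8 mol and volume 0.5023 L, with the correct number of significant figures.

concentration = 3.8 mol ÷ 0.5023 L = 7.56520007963… mol/L.
3.8 has 2 significant figures; 0.5023 has 4.
Division/multiplication keeps the fewest: 2 significant figures.
Rounded: 7.6 mol/L.

7.6 mol/L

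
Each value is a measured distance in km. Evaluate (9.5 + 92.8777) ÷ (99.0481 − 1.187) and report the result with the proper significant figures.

1.046

9.5 + 92.8777 = 102.3777, limited to 1 d.p. → 4 s.f.; 99.0481 − 1.187 = 97.8611, limited to 3 d.p. → 5 s.f.
Carrying full precision, 102.3777 ÷ 97.8611 = 1.04615317016…; keep min(4, 5) = 4 s.f.
Rounded to 4 significant figures: 1.046.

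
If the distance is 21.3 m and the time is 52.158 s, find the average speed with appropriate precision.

0.408 m/s

average speed = 21.3 m ÷ 52.158 s = 0.408374554239… m/s.
21.3 has 3 significant figures; 52.158 has 5.
Division/multiplication keeps the fewest: 3 significant figures.
Rounded: 0.408 m/s.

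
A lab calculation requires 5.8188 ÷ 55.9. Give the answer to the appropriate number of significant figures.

5.8188 ÷ 55.9 = 0.104093023256…
Multiplication/division keeps the fewest significant figures: 5.8188 → 5 s.f., 55.9 → 3 s.f.; limit is 3.
Rounded to 3 significant figures: 0.104.

0.104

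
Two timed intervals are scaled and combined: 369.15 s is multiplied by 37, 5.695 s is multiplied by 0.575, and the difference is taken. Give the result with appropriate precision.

369.15 × 37 = 13658.55 → 1.4 × 10⁴ s (2 s.f., last digit at the 10^3 place).
5.695 × 0.575 = 3.274625 → 3.27 s (3 s.f., last digit at the 10^-2 place).
Difference: 13655.275375 s; keep the coarser place, 10^3.
Result: 1.4 × 10⁴ s.

1.4 × 10⁴ s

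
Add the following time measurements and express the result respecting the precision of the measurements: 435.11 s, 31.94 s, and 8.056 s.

435.11 s + 31.94 s + 8.056 s = 475.106 s.
Addition/subtraction keeps the fewest decimal places: 435.11 → 2 decimal places, 31.94 → 2 decimal places, 8.056 → 3 decimal places; limit is 2.
Rounded to 2 decimal places: 475.11 s.

475.11 s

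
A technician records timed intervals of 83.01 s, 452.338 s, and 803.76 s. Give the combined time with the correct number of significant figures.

1339.11 s

83.01 s + 452.338 s + 803.76 s = 1339.108 s.
Addition/subtraction keeps the fewest decimal places: 83.01 → 2 decimal places, 452.338 → 3 decimal places, 803.76 → 2 decimal places; limit is 2.
Rounded to 2 decimal places: 1339.11 s.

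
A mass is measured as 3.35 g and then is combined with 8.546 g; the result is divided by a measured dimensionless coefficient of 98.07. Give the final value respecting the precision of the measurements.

3.35 g + 8.546 g = 11.896 g; the sum is limited to 2 decimal places (4 s.f.).
Carrying full precision, 11.896 ÷ 98.07 = 0.121301111451… g; 98.07 has 4 s.f., so the result keeps min(4, 4) = 4 s.f.
Rounded to 4 significant figures: 0.1213 g.

0.1213 g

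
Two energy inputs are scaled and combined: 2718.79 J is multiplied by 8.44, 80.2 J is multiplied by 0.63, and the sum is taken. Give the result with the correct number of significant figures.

2.30 × 10⁴ J

2718.79 × 8.44 = 22946.5876 → 2.29 × 10⁴ J (3 s.f., last digit at the 10^2 place).
80.2 × 0.63 = 50.526 → 51 J (2 s.f., last digit at the 10^0 place).
Sum: 22997.1136 J; keep the coarser place, 10^2.
Result: 2.30 × 10⁴ J.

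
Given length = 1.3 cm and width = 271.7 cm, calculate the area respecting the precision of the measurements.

3.5 × 10² cm²

area = 1.3 cm × 271.7 cm = 353.21 cm².
1.3 has 2 significant figures; 271.7 has 4.
Division/multiplication keeps the fewest: 2 significant figures.
Rounded: 3.5 × 10² cm².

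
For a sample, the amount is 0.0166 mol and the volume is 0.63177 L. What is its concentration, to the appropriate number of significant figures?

concentration = 0.0166 mol ÷ 0.63177 L = 0.0262753850294… mol/L.
0.0166 has 3 significant figures; 0.63177 has 5.
Division/multiplication keeps the fewest: 3 significant figures.
Rounded: 0.0263 mol/L.

0.0263 mol/L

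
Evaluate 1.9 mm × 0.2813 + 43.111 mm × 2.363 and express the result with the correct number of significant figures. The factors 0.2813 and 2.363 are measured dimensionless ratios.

1.9 × 0.2813 = 0.53447 → 0.53 mm (2 s.f., last digit at the 10^-2 place).
43.111 × 2.363 = 101.871293 → 1.019 × 10² mm (4 s.f., last digit at the 10^-1 place).
Sum: 102.405763 mm; keep the coarser place, 10^-1.
Result: 102.4 mm.

102.4 mm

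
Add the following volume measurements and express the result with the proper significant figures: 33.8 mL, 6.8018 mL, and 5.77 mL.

46.4 mL

33.8 mL + 6.8018 mL + 5.77 mL = 46.3718 mL.
Addition/subtraction keeps the fewest decimal places: 33.8 → 1 decimal place, 6.8018 → 4 decimal places, 5.77 → 2 decimal places; limit is 1.
Rounded to 1 decimal place: 46.4 mL.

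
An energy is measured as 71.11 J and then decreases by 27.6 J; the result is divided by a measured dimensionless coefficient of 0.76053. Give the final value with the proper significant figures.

71.11 J − 27.6 J = 43.51 J; the difference is limited to 1 decimal place (3 s.f.).
Carrying full precision, 43.51 ÷ 0.76053 = 57.2101034805… J; 0.76053 has 5 s.f., so the result keeps min(3, 5) = 3 s.f.
Rounded to 3 significant figures: 57.2 J.

57.2 J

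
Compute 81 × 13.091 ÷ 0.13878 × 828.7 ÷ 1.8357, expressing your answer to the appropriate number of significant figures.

3.4 × 10⁶

81 × 13.091 ÷ 0.13878 × 828.7 ÷ 1.8357 = 3449265.22161…
Multiplication/division keeps the fewest significant figures: 81 → 2 s.f., 13.091 → 5 s.f., 0.13878 → 5 s.f., 828.7 → 4 s.f., 1.8357 → 5 s.f.; limit is 2.
Rounded to 2 significant figures: 3.4 × 10⁶.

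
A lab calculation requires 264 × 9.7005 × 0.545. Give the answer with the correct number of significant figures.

264 × 9.7005 × 0.545 = 1395.70794
Multiplication/division keeps the fewest significant figures: 264 → 3 s.f., 9.7005 → 5 s.f., 0.545 → 3 s.f.; limit is 3.
Rounded to 3 significant figures: 1.40 × 10³.

1.40 × 10³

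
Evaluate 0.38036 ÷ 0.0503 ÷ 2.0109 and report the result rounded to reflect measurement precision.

0.38036 ÷ 0.0503 ÷ 2.0109 = 3.76042022271…
Multiplication/division keeps the fewest significant figures: 0.38036 → 5 s.f., 0.0503 → 3 s.f., 2.0109 → 5 s.f.; limit is 3.
Rounded to 3 significant figures: 3.76.

3.76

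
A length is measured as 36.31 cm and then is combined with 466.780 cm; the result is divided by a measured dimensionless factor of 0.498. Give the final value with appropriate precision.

1.01 × 10^3 cm

36.31 cm + 466.780 cm = 503.090 cm; the sum is limited to 2 decimal places (5 s.f.).
Carrying full precision, 503.090 ÷ 0.498 = 1010.22088353… cm; 0.498 has 3 s.f., so the result keeps min(5, 3) = 3 s.f.
Rounded to 3 significant figures: 1.01 × 10^3 cm.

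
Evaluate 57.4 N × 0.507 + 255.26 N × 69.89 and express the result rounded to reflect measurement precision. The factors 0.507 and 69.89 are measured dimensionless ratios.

57.4 × 0.507 = 29.1018 → 29.1 N (3 s.f., last digit at the 10^-1 place).
255.26 × 69.89 = 17840.1214 → 1.784 × 10^4 N (4 s.f., last digit at the 10^1 place).
Sum: 17869.2232 N; keep the coarser place, 10^1.
Result: 1.787 × 10^4 N.

1.787 × 10^4 N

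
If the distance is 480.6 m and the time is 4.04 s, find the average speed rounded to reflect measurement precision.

119 m/s

average speed = 480.6 m ÷ 4.04 s = 118.96039604… m/s.
480.6 has 4 significant figures; 4.04 has 3.
Division/multiplication keeps the fewest: 3 significant figures.
Rounded: 119 m/s.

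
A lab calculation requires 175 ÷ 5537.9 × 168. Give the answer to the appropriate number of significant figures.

5.31

175 ÷ 5537.9 × 168 = 5.30887159393…
Multiplication/division keeps the fewest significant figures: 175 → 3 s.f., 5537.9 → 5 s.f., 168 → 3 s.f.; limit is 3.
Rounded to 3 significant figures: 5.31.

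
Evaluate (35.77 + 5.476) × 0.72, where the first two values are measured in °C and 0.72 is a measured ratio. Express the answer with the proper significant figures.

35.77 °C + 5.476 °C = 41.246 °C; the sum is limited to 2 decimal places (4 s.f.).
Carrying full precision, 41.246 × 0.72 = 29.69712 °C; 0.72 has 2 s.f., so the result keeps min(4, 2) = 2 s.f.
Rounded to 2 significant figures: 30. °C.

30. °C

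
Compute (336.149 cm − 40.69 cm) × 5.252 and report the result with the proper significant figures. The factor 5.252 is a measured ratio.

336.149 cm − 40.69 cm = 295.459 cm; the difference is limited to 2 decimal places (5 s.f.).
Carrying full precision, 295.459 × 5.252 = 1551.750668 cm; 5.252 has 4 s.f., so the result keeps min(5, 4) = 4 s.f.
Rounded to 4 significant figures: 1552 cm.

1552 cm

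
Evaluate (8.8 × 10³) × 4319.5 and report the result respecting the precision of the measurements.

3.8 × 10⁷

(8.8 × 10³) × 4319.5 = 38011600
Multiplication/division keeps the fewest significant figures: 8.8 × 10³ → 2 s.f., 4319.5 → 5 s.f.; limit is 2.
Rounded to 2 significant figures: 3.8 × 10⁷.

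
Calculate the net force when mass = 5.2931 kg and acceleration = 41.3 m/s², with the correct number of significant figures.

net force = 5.2931 kg × 41.3 m/s² = 218.60503 N.
5.2931 has 5 significant figures; 41.3 has 3.
Division/multiplication keeps the fewest: 3 significant figures.
Rounded: 219 N.

219 N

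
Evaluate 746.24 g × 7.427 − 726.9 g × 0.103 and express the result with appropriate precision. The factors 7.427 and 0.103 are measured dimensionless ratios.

746.24 × 7.427 = 5542.32448 → 5542 g (4 s.f., last digit at the 10^0 place).
726.9 × 0.103 = 74.8707 → 74.9 g (3 s.f., last digit at the 10^-1 place).
Difference: 5467.45378 g; keep the coarser place, 10^0.
Result: 5467 g.

5467 g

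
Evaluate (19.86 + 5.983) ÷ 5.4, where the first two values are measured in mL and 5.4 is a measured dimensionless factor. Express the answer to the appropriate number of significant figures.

4.8 mL

19.86 mL + 5.983 mL = 25.843 mL; the sum is limited to 2 decimal places (4 s.f.).
Carrying full precision, 25.843 ÷ 5.4 = 4.78574074074… mL; 5.4 has 2 s.f., so the result keeps min(4, 2) = 2 s.f.
Rounded to 2 significant figures: 4.8 mL.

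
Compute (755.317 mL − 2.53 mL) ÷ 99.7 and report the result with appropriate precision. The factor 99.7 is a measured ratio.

755.317 mL − 2.53 mL = 752.787 mL; the difference is limited to 2 decimal places (5 s.f.).
Carrying full precision, 752.787 ÷ 99.7 = 7.55052156469… mL; 99.7 has 3 s.f., so the result keeps min(5, 3) = 3 s.f.
Rounded to 3 significant figures: 7.55 mL.

7.55 mL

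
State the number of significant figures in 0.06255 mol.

4

0.06255: leading zeros are not significant.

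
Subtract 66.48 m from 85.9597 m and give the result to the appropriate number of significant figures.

19.48 m

85.9597 m − 66.48 m = 19.4797 m.
Addition/subtraction keeps the fewest decimal places: 85.9597 → 4 decimal places, 66.48 → 2 decimal places; limit is 2.
Rounded to 2 decimal places: 19.48 m.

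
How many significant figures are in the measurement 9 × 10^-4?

1

9 × 10^-4: in scientific notation every digit of the coefficient is significant.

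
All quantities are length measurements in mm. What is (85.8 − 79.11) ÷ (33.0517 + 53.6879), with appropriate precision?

0.077

85.8 − 79.11 = 6.69, limited to 1 d.p. → 2 s.f.; 33.0517 + 53.6879 = 86.7396, limited to 4 d.p. → 6 s.f.
Carrying full precision, 6.69 ÷ 86.7396 = 0.0771274020171…; keep min(2, 6) = 2 s.f.
Rounded to 2 significant figures: 0.077.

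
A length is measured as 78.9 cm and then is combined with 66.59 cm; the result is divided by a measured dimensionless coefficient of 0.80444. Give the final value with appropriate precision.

78.9 cm + 66.59 cm = 145.49 cm; the sum is limited to 1 decimal place (4 s.f.).
Carrying full precision, 145.49 ÷ 0.80444 = 180.858734026… cm; 0.80444 has 5 s.f., so the result keeps min(4, 5) = 4 s.f.
Rounded to 4 significant figures: 180.9 cm.

180.9 cm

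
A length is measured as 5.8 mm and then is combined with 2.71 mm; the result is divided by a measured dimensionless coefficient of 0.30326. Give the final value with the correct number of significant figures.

28 mm

5.8 mm + 2.71 mm = 8.51 mm; the sum is limited to 1 decimal place (2 s.f.).
Carrying full precision, 8.51 ÷ 0.30326 = 28.0617292093… mm; 0.30326 has 5 s.f., so the result keeps min(2, 5) = 2 s.f.
Rounded to 2 significant figures: 28 mm.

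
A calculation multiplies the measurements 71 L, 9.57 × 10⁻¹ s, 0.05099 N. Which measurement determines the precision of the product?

71 L

71 L → 2 s.f.; 9.57 × 10⁻¹ s → 3 s.f.; 0.05099 N → 4 s.f.
The fewest is 2 significant figures, from 71 L.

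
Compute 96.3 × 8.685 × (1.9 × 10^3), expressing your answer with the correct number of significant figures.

1.6 × 10^6

96.3 × 8.685 × (1.9 × 10^3) = 1589094.45
Multiplication/division keeps the fewest significant figures: 96.3 → 3 s.f., 8.685 → 4 s.f., 1.9 × 10^3 → 2 s.f.; limit is 2.
Rounded to 2 significant figures: 1.6 × 10^6.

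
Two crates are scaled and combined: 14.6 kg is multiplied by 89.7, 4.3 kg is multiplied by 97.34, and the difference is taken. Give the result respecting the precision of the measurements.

14.6 × 89.7 = 1309.62 → 1.31 × 10^3 kg (3 s.f., last digit at the 10^1 place).
4.3 × 97.34 = 418.562 → 4.2 × 10^2 kg (2 s.f., last digit at the 10^1 place).
Difference: 891.058 kg; keep the coarser place, 10^1.
Result: 8.9 × 10^2 kg.

8.9 × 10^2 kg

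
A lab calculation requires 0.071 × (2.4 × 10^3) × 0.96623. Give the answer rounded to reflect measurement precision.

1.6 × 10^2

0.071 × (2.4 × 10^3) × 0.96623 = 164.645592
Multiplication/division keeps the fewest significant figures: 0.071 → 2 s.f., 2.4 × 10^3 → 2 s.f., 0.96623 → 5 s.f.; limit is 2.
Rounded to 2 significant figures: 1.6 × 10^2.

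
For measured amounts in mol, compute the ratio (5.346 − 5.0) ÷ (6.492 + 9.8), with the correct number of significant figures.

0.02

5.346 − 5.0 = 0.346, limited to 1 d.p. → 1 s.f.; 6.492 + 9.8 = 16.292, limited to 1 d.p. → 3 s.f.
Carrying full precision, 0.346 ÷ 16.292 = 0.0212374171372…; keep min(1, 3) = 1 s.f.
Rounded to 1 significant figure: 0.02.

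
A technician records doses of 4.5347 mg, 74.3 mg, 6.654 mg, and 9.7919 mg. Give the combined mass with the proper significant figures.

4.5347 mg + 74.3 mg + 6.654 mg + 9.7919 mg = 95.2806 mg.
Addition/subtraction keeps the fewest decimal places: 4.5347 → 4 decimal places, 74.3 → 1 decimal place, 6.654 → 3 decimal places, 9.7919 → 4 decimal places; limit is 1.
Rounded to 1 decimal place: 95.3 mg.

95.3 mg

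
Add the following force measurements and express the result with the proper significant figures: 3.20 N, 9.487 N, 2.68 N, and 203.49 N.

218.86 N

3.20 N + 9.487 N + 2.68 N + 203.49 N = 218.857 N.
Addition/subtraction keeps the fewest decimal places: 3.20 → 2 decimal places, 9.487 → 3 decimal places, 2.68 → 2 decimal places, 203.49 → 2 decimal places; limit is 2.
Rounded to 2 decimal places: 218.86 N.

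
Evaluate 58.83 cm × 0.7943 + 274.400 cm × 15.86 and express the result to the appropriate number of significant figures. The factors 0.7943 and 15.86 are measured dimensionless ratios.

58.83 × 0.7943 = 46.728669 → 46.73 cm (4 s.f., last digit at the 10^-2 place).
274.400 × 15.86 = 4351.984 → 4.352 × 10³ cm (4 s.f., last digit at the 10^0 place).
Sum: 4398.712669 cm; keep the coarser place, 10^0.
Result: 4399 cm.

4399 cm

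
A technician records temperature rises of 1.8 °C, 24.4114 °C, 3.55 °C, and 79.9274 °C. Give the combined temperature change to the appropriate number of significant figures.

1.8 °C + 24.4114 °C + 3.55 °C + 79.9274 °C = 109.6888 °C.
Addition/subtraction keeps the fewest decimal places: 1.8 → 1 decimal place, 24.4114 → 4 decimal places, 3.55 → 2 decimal places, 79.9274 → 4 decimal places; limit is 1.
Rounded to 1 decimal place: 109.7 °C.

109.7 °C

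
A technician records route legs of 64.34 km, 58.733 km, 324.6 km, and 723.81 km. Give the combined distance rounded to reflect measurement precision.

64.34 km + 58.733 km + 324.6 km + 723.81 km = 1171.483 km.
Addition/subtraction keeps the fewest decimal places: 64.34 → 2 decimal places, 58.733 → 3 decimal places, 324.6 → 1 decimal place, 723.81 → 2 decimal places; limit is 1.
Rounded to 1 decimal place: 1171.5 km.

1171.5 km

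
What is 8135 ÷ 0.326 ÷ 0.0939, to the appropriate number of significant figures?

2.66 × 10⁵

8135 ÷ 0.326 ÷ 0.0939 = 265750.668052…
Multiplication/division keeps the fewest significant figures: 8135 → 4 s.f., 0.326 → 3 s.f., 0.0939 → 3 s.f.; limit is 3.
Rounded to 3 significant figures: 2.66 × 10⁵.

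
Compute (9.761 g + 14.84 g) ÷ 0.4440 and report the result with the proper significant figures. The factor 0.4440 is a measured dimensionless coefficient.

55.41 g

9.761 g + 14.84 g = 24.601 g; the sum is limited to 2 decimal places (4 s.f.).
Carrying full precision, 24.601 ÷ 0.4440 = 55.4076576577… g; 0.4440 has 4 s.f., so the result keeps min(4, 4) = 4 s.f.
Rounded to 4 significant figures: 55.41 g.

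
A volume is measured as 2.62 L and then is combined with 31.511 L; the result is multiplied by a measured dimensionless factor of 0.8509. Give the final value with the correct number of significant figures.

2.62 L + 31.511 L = 34.131 L; the sum is limited to 2 decimal places (4 s.f.).
Carrying full precision, 34.131 × 0.8509 = 29.0420679 L; 0.8509 has 4 s.f., so the result keeps min(4, 4) = 4 s.f.
Rounded to 4 significant figures: 29.04 L.

29.04 L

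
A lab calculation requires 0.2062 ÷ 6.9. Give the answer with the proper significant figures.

0.2062 ÷ 6.9 = 0.029884057971…
Multiplication/division keeps the fewest significant figures: 0.2062 → 4 s.f., 6.9 → 2 s.f.; limit is 2.
Rounded to 2 significant figures: 0.030.

0.030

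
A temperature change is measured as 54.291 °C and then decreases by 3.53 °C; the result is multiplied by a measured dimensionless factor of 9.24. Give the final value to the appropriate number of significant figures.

469 °C

54.291 °C − 3.53 °C = 50.761 °C; the difference is limited to 2 decimal places (4 s.f.).
Carrying full precision, 50.761 × 9.24 = 469.03164 °C; 9.24 has 3 s.f., so the result keeps min(4, 3) = 3 s.f.
Rounded to 3 significant figures: 469 °C.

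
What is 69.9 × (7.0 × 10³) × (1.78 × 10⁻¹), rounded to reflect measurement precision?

69.9 × (7.0 × 10³) × (1.78 × 10⁻¹) = 87095.4
Multiplication/division keeps the fewest significant figures: 69.9 → 3 s.f., 7.0 × 10³ → 2 s.f., 1.78 × 10⁻¹ → 3 s.f.; limit is 2.
Rounded to 2 significant figures: 8.7 × 10⁴.

8.7 × 10⁴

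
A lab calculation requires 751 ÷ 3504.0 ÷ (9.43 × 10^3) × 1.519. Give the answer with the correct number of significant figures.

751 ÷ 3504.0 ÷ (9.43 × 10^3) × 1.519 = 0.0000345240646049…
Multiplication/division keeps the fewest significant figures: 751 → 3 s.f., 3504.0 → 5 s.f., 9.43 × 10^3 → 3 s.f., 1.519 → 4 s.f.; limit is 3.
Rounded to 3 significant figures: 3.45 × 10^-5.

3.45 × 10^-5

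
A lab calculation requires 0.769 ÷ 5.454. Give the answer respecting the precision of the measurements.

1.41 × 10⁻¹

0.769 ÷ 5.454 = 0.140997433077…
Multiplication/division keeps the fewest significant figures: 0.769 → 3 s.f., 5.454 → 4 s.f.; limit is 3.
Rounded to 3 significant figures: 1.41 × 10⁻¹.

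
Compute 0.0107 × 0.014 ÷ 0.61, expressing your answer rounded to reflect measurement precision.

2.5 × 10⁻⁴

0.0107 × 0.014 ÷ 0.61 = 0.000245573770492…
Multiplication/division keeps the fewest significant figures: 0.0107 → 3 s.f., 0.014 → 2 s.f., 0.61 → 2 s.f.; limit is 2.
Rounded to 2 significant figures: 2.5 × 10⁻⁴.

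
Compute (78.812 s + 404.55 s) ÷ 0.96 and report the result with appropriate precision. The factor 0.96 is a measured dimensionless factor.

78.812 s + 404.55 s = 483.362 s; the sum is limited to 2 decimal places (5 s.f.).
Carrying full precision, 483.362 ÷ 0.96 = 503.502083333… s; 0.96 has 2 s.f., so the result keeps min(5, 2) = 2 s.f.
Rounded to 2 significant figures: 5.0 × 10² s.

5.0 × 10² s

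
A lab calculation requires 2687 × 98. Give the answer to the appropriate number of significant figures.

2687 × 98 = 263326
Multiplication/division keeps the fewest significant figures: 2687 → 4 s.f., 98 → 2 s.f.; limit is 2.
Rounded to 2 significant figures: 2.6 × 10^5.

2.6 × 10^5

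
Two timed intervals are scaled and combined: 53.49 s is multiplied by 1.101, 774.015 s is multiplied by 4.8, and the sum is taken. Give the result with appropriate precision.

53.49 × 1.101 = 58.89249 → 58.89 s (4 s.f., last digit at the 10^-2 place).
774.015 × 4.8 = 3715.272 → 3.7 × 10^3 s (2 s.f., last digit at the 10^2 place).
Sum: 3774.16449 s; keep the coarser place, 10^2.
Result: 3.8 × 10^3 s.

3.8 × 10^3 s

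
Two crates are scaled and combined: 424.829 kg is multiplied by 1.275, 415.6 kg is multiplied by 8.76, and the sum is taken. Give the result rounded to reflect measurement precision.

4.18 × 10^3 kg

424.829 × 1.275 = 541.656975 → 541.7 kg (4 s.f., last digit at the 10^-1 place).
415.6 × 8.76 = 3640.656 → 3.64 × 10^3 kg (3 s.f., last digit at the 10^1 place).
Sum: 4182.312975 kg; keep the coarser place, 10^1.
Result: 4.18 × 10^3 kg.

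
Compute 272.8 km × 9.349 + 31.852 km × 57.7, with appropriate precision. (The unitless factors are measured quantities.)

4.39 × 10^3 km

272.8 × 9.349 = 2550.4072 → 2.550 × 10^3 km (4 s.f., last digit at the 10^0 place).
31.852 × 57.7 = 1837.8604 → 1.84 × 10^3 km (3 s.f., last digit at the 10^1 place).
Sum: 4388.2676 km; keep the coarser place, 10^1.
Result: 4.39 × 10^3 km.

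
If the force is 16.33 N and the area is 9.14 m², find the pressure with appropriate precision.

1.79 Pa

pressure = 16.33 N ÷ 9.14 m² = 1.78665207877… Pa.
16.33 has 4 significant figures; 9.14 has 3.
Division/multiplication keeps the fewest: 3 significant figures.
Rounded: 1.79 Pa.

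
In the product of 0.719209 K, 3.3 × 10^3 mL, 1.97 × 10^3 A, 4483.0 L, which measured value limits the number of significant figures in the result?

0.719209 K → 6 s.f.; 3.3 × 10^3 mL → 2 s.f.; 1.97 × 10^3 A → 3 s.f.; 4483.0 L → 5 s.f.
The fewest is 2 significant figures, from 3.3 × 10^3 mL.

3.3 × 10^3 mL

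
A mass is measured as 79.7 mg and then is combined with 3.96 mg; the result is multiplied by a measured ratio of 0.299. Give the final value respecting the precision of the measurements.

25.0 mg

79.7 mg + 3.96 mg = 83.66 mg; the sum is limited to 1 decimal place (3 s.f.).
Carrying full precision, 83.66 × 0.299 = 25.01434 mg; 0.299 has 3 s.f., so the result keeps min(3, 3) = 3 s.f.
Rounded to 3 significant figures: 25.0 mg.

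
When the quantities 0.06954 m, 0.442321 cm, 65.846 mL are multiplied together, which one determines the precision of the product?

0.06954 m

0.06954 m → 4 s.f.; 0.442321 cm → 6 s.f.; 65.846 mL → 5 s.f.
The fewest is 4 significant figures, from 0.06954 m.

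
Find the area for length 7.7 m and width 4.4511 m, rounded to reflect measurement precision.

34 m²

area = 7.7 m × 4.4511 m = 34.27347 m².
7.7 has 2 significant figures; 4.4511 has 5.
Division/multiplication keeps the fewest: 2 significant figures.
Rounded: 34 m².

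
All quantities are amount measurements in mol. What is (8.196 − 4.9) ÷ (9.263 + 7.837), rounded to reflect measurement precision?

0.19

8.196 − 4.9 = 3.296, limited to 1 d.p. → 2 s.f.; 9.263 + 7.837 = 17.100, limited to 3 d.p. → 5 s.f.
Carrying full precision, 3.296 ÷ 17.100 = 0.192748538012…; keep min(2, 5) = 2 s.f.
Rounded to 2 significant figures: 0.19.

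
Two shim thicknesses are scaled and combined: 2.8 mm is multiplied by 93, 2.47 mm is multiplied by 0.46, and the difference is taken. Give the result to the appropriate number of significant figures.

2.6 × 10^2 mm

2.8 × 93 = 260.4 → 2.6 × 10^2 mm (2 s.f., last digit at the 10^1 place).
2.47 × 0.46 = 1.1362 → 1.1 mm (2 s.f., last digit at the 10^-1 place).
Difference: 259.2638 mm; keep the coarser place, 10^1.
Result: 2.6 × 10^2 mm.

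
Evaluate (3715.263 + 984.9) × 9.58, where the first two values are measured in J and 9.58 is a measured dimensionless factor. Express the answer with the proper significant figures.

4.50 × 10^4 J

3715.263 J + 984.9 J = 4700.163 J; the sum is limited to 1 decimal place (5 s.f.).
Carrying full precision, 4700.163 × 9.58 = 45027.56154 J; 9.58 has 3 s.f., so the result keeps min(5, 3) = 3 s.f.
Rounded to 3 significant figures: 4.50 × 10^4 J.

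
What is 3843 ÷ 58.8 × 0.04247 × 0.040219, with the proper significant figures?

0.112

3843 ÷ 58.8 × 0.04247 × 0.040219 = 0.111636596496…
Multiplication/division keeps the fewest significant figures: 3843 → 4 s.f., 58.8 → 3 s.f., 0.04247 → 4 s.f., 0.040219 → 5 s.f.; limit is 3.
Rounded to 3 significant figures: 0.112.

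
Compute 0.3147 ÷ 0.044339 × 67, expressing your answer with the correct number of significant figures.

4.8 × 10^2

0.3147 ÷ 0.044339 × 67 = 475.538465008…
Multiplication/division keeps the fewest significant figures: 0.3147 → 4 s.f., 0.044339 → 5 s.f., 67 → 2 s.f.; limit is 2.
Rounded to 2 significant figures: 4.8 × 10^2.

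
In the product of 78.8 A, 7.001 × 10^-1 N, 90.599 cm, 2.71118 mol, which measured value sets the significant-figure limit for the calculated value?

78.8 A

78.8 A → 3 s.f.; 7.001 × 10^-1 N → 4 s.f.; 90.599 cm → 5 s.f.; 2.71118 mol → 6 s.f.
The fewest is 3 significant figures, from 78.8 A.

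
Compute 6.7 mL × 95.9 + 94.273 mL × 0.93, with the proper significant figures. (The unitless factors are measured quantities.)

6.7 × 95.9 = 642.53 → 6.4 × 10^2 mL (2 s.f., last digit at the 10^1 place).
94.273 × 0.93 = 87.67389 → 88 mL (2 s.f., last digit at the 10^0 place).
Sum: 730.20389 mL; keep the coarser place, 10^1.
Result: 7.3 × 10^2 mL.

7.3 × 10^2 mL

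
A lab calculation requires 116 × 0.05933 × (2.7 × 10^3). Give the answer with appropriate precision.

116 × 0.05933 × (2.7 × 10^3) = 18582.156
Multiplication/division keeps the fewest significant figures: 116 → 3 s.f., 0.05933 → 4 s.f., 2.7 × 10^3 → 2 s.f.; limit is 2.
Rounded to 2 significant figures: 1.9 × 10^4.

1.9 × 10^4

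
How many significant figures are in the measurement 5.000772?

5.000772: zeros between nonzero digits are significant.

7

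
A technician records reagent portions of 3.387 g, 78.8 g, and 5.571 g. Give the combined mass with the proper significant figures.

87.8 g

3.387 g + 78.8 g + 5.571 g = 87.758 g.
Addition/subtraction keeps the fewest decimal places: 3.387 → 3 decimal places, 78.8 → 1 decimal place, 5.571 → 3 decimal places; limit is 1.
Rounded to 1 decimal place: 87.8 g.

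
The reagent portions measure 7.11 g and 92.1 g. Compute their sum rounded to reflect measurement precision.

7.11 g + 92.1 g = 99.21 g.
Addition/subtraction keeps the fewest decimal places: 7.11 → 2 decimal places, 92.1 → 1 decimal place; limit is 1.
Rounded to 1 decimal place: 99.2 g.

99.2 g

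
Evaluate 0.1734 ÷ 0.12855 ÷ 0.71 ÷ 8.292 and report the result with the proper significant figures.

0.1734 ÷ 0.12855 ÷ 0.71 ÷ 8.292 = 0.229118084615…
Multiplication/division keeps the fewest significant figures: 0.1734 → 4 s.f., 0.12855 → 5 s.f., 0.71 → 2 s.f., 8.292 → 4 s.f.; limit is 2.
Rounded to 2 significant figures: 0.23.

0.23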